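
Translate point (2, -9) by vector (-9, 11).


Translation: (x+dx, y+dy) = (2+-9, -9+11) = (-7, 2)

(-7, 2)


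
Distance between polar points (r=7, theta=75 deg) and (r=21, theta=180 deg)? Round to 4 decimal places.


d = sqrt(r1^2 + r2^2 - 2*r1*r2*cos(t2-t1))
d = sqrt(7^2 + 21^2 - 2*7*21*cos(180-75)) = 23.7927

23.7927


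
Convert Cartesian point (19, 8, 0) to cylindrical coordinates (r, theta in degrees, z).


r = sqrt(19^2 + 8^2) = 20.6155
theta = atan2(8, 19) = 22.8337 deg
z = 0

r = 20.6155, theta = 22.8337 deg, z = 0


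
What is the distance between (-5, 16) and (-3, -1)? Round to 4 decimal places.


d = sqrt((-3--5)^2 + (-1-16)^2) = 17.1172

17.1172


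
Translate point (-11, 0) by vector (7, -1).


Translation: (x+dx, y+dy) = (-11+7, 0+-1) = (-4, -1)

(-4, -1)


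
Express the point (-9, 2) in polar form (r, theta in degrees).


r = sqrt((-9)^2 + 2^2) = 9.2195
theta = atan2(2, -9) = 167.4712 degrees

r = 9.2195, theta = 167.4712 degrees


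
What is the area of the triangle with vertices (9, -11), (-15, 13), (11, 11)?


Area = |x1(y2-y3) + x2(y3-y1) + x3(y1-y2)| / 2
= |9*(13-11) + -15*(11--11) + 11*(-11-13)| / 2
= 288

288


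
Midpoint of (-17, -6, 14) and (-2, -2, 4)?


Midpoint = ((-17+-2)/2, (-6+-2)/2, (14+4)/2) = (-9.5, -4, 9)

(-9.5, -4, 9)


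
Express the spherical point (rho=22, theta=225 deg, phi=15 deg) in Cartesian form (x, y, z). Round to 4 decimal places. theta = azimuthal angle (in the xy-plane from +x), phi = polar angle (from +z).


x = 22 * sin(15) * cos(225) = -4.0263
y = 22 * sin(15) * sin(225) = -4.0263
z = 22 * cos(15) = 21.2504

(-4.0263, -4.0263, 21.2504)


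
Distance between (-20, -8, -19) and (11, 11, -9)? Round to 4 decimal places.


d = sqrt((11--20)^2 + (11--8)^2 + (-9--19)^2) = 37.7094

37.7094


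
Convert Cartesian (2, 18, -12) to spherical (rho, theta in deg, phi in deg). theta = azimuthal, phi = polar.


rho = sqrt(2^2 + 18^2 + (-12)^2) = 21.7256
theta = atan2(18, 2) = 83.6598 deg
phi = acos(-12/21.7256) = 123.528 deg

rho = 21.7256, theta = 83.6598 deg, phi = 123.528 deg


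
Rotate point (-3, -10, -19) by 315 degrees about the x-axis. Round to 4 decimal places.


x' = -3
y' = -10*cos(315) - -19*sin(315) = -20.5061
z' = -10*sin(315) + -19*cos(315) = -6.364

(-3, -20.5061, -6.364)


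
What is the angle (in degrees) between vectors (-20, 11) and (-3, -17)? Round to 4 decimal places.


dot = -20*-3 + 11*-17 = -127
|u| = 22.8254, |v| = 17.2627
cos(angle) = -0.3223
angle = 108.8028 degrees

108.8028 degrees


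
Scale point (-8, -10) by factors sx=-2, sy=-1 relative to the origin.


Scaling: (x*sx, y*sy) = (-8*-2, -10*-1) = (16, 10)

(16, 10)


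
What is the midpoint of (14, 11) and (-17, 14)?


Midpoint = ((14+-17)/2, (11+14)/2) = (-1.5, 12.5)

(-1.5, 12.5)


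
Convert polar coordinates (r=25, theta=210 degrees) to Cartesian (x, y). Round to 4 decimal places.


x = 25 * cos(210) = -21.6506
y = 25 * sin(210) = -12.5

(-21.6506, -12.5)


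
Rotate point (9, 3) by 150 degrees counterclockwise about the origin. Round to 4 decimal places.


x' = 9*cos(150) - 3*sin(150) = -9.2942
y' = 9*sin(150) + 3*cos(150) = 1.9019

(-9.2942, 1.9019)


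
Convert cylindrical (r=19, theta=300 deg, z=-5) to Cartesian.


x = 19 * cos(300) = 9.5
y = 19 * sin(300) = -16.4545
z = -5

(9.5, -16.4545, -5)


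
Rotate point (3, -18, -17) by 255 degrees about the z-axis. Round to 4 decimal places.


x' = 3*cos(255) - -18*sin(255) = -18.1631
y' = 3*sin(255) + -18*cos(255) = 1.761
z' = -17

(-18.1631, 1.761, -17)


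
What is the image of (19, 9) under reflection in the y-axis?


Reflection across y-axis: (x, y) -> (-x, y)
(19, 9) -> (-19, 9)

(-19, 9)


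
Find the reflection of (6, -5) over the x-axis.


Reflection across x-axis: (x, y) -> (x, -y)
(6, -5) -> (6, 5)

(6, 5)


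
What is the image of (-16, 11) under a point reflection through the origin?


Reflection through origin: (x, y) -> (-x, -y)
(-16, 11) -> (16, -11)

(16, -11)


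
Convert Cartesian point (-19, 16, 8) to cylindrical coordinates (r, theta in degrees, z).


r = sqrt((-19)^2 + 16^2) = 24.8395
theta = atan2(16, -19) = 139.8991 deg
z = 8

r = 24.8395, theta = 139.8991 deg, z = 8


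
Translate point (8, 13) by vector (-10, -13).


Translation: (x+dx, y+dy) = (8+-10, 13+-13) = (-2, 0)

(-2, 0)


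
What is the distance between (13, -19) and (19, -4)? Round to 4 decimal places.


d = sqrt((19-13)^2 + (-4--19)^2) = 16.1555

16.1555


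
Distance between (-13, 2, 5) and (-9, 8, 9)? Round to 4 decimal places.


d = sqrt((-9--13)^2 + (8-2)^2 + (9-5)^2) = 8.2462

8.2462


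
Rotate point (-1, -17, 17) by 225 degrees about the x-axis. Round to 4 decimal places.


x' = -1
y' = -17*cos(225) - 17*sin(225) = 24.0416
z' = -17*sin(225) + 17*cos(225) = 0

(-1, 24.0416, 0)


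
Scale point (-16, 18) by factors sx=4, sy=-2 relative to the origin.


Scaling: (x*sx, y*sy) = (-16*4, 18*-2) = (-64, -36)

(-64, -36)


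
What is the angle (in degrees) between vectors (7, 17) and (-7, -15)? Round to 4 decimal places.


dot = 7*-7 + 17*-15 = -304
|u| = 18.3848, |v| = 16.5529
cos(angle) = -0.9989
angle = 177.3632 degrees

177.3632 degrees


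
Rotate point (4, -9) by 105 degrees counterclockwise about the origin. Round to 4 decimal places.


x' = 4*cos(105) - -9*sin(105) = 7.6581
y' = 4*sin(105) + -9*cos(105) = 6.1931

(7.6581, 6.1931)


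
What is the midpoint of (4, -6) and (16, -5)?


Midpoint = ((4+16)/2, (-6+-5)/2) = (10, -5.5)

(10, -5.5)


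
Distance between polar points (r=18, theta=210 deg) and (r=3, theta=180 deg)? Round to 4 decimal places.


d = sqrt(r1^2 + r2^2 - 2*r1*r2*cos(t2-t1))
d = sqrt(18^2 + 3^2 - 2*18*3*cos(180-210)) = 15.4748

15.4748


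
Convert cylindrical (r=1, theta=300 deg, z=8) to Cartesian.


x = 1 * cos(300) = 0.5
y = 1 * sin(300) = -0.866
z = 8

(0.5, -0.866, 8)


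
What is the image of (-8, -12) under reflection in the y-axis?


Reflection across y-axis: (x, y) -> (-x, y)
(-8, -12) -> (8, -12)

(8, -12)


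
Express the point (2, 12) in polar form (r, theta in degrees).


r = sqrt(2^2 + 12^2) = 12.1655
theta = atan2(12, 2) = 80.5377 degrees

r = 12.1655, theta = 80.5377 degrees


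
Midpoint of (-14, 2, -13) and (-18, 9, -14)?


Midpoint = ((-14+-18)/2, (2+9)/2, (-13+-14)/2) = (-16, 5.5, -13.5)

(-16, 5.5, -13.5)


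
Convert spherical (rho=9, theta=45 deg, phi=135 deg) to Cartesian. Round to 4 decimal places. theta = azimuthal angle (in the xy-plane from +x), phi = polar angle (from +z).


x = 9 * sin(135) * cos(45) = 4.5
y = 9 * sin(135) * sin(45) = 4.5
z = 9 * cos(135) = -6.364

(4.5, 4.5, -6.364)


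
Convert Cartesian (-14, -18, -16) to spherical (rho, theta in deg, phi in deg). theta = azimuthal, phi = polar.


rho = sqrt((-14)^2 + (-18)^2 + (-16)^2) = 27.8568
theta = atan2(-18, -14) = 232.125 deg
phi = acos(-16/27.8568) = 125.0553 deg

rho = 27.8568, theta = 232.125 deg, phi = 125.0553 deg


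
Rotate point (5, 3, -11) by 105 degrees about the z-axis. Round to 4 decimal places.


x' = 5*cos(105) - 3*sin(105) = -4.1919
y' = 5*sin(105) + 3*cos(105) = 4.0532
z' = -11

(-4.1919, 4.0532, -11)


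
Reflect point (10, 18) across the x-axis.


Reflection across x-axis: (x, y) -> (x, -y)
(10, 18) -> (10, -18)

(10, -18)


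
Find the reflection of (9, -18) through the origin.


Reflection through origin: (x, y) -> (-x, -y)
(9, -18) -> (-9, 18)

(-9, 18)


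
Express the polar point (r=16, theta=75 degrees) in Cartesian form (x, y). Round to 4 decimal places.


x = 16 * cos(75) = 4.1411
y = 16 * sin(75) = 15.4548

(4.1411, 15.4548)


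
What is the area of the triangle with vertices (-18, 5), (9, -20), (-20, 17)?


Area = |x1(y2-y3) + x2(y3-y1) + x3(y1-y2)| / 2
= |-18*(-20-17) + 9*(17-5) + -20*(5--20)| / 2
= 137

137


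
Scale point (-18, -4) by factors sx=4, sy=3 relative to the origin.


Scaling: (x*sx, y*sy) = (-18*4, -4*3) = (-72, -12)

(-72, -12)


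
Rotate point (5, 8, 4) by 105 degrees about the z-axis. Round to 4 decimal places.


x' = 5*cos(105) - 8*sin(105) = -9.0215
y' = 5*sin(105) + 8*cos(105) = 2.7591
z' = 4

(-9.0215, 2.7591, 4)


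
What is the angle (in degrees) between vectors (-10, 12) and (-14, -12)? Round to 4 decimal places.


dot = -10*-14 + 12*-12 = -4
|u| = 15.6205, |v| = 18.4391
cos(angle) = -0.0139
angle = 90.7957 degrees

90.7957 degrees


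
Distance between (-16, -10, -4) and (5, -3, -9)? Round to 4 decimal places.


d = sqrt((5--16)^2 + (-3--10)^2 + (-9--4)^2) = 22.6936

22.6936


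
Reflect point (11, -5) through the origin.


Reflection through origin: (x, y) -> (-x, -y)
(11, -5) -> (-11, 5)

(-11, 5)


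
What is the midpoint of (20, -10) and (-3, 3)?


Midpoint = ((20+-3)/2, (-10+3)/2) = (8.5, -3.5)

(8.5, -3.5)


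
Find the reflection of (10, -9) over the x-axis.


Reflection across x-axis: (x, y) -> (x, -y)
(10, -9) -> (10, 9)

(10, 9)


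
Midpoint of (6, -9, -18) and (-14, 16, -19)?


Midpoint = ((6+-14)/2, (-9+16)/2, (-18+-19)/2) = (-4, 3.5, -18.5)

(-4, 3.5, -18.5)


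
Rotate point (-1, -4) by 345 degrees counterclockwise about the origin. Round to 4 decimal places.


x' = -1*cos(345) - -4*sin(345) = -2.0012
y' = -1*sin(345) + -4*cos(345) = -3.6049

(-2.0012, -3.6049)


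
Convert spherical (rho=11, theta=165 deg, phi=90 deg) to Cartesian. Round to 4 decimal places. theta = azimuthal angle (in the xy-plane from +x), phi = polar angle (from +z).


x = 11 * sin(90) * cos(165) = -10.6252
y = 11 * sin(90) * sin(165) = 2.847
z = 11 * cos(90) = 0

(-10.6252, 2.847, 0)


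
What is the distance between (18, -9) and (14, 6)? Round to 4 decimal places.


d = sqrt((14-18)^2 + (6--9)^2) = 15.5242

15.5242


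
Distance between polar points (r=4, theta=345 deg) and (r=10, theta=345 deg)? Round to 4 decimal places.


d = sqrt(r1^2 + r2^2 - 2*r1*r2*cos(t2-t1))
d = sqrt(4^2 + 10^2 - 2*4*10*cos(345-345)) = 6

6


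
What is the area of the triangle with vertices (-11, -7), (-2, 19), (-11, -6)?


Area = |x1(y2-y3) + x2(y3-y1) + x3(y1-y2)| / 2
= |-11*(19--6) + -2*(-6--7) + -11*(-7-19)| / 2
= 4.5

4.5


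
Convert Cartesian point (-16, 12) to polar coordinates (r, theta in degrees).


r = sqrt((-16)^2 + 12^2) = 20
theta = atan2(12, -16) = 143.1301 degrees

r = 20, theta = 143.1301 degrees


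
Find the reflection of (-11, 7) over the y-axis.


Reflection across y-axis: (x, y) -> (-x, y)
(-11, 7) -> (11, 7)

(11, 7)


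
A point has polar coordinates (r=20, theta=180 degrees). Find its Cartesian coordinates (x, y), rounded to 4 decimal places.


x = 20 * cos(180) = -20
y = 20 * sin(180) = 0

(-20, 0)


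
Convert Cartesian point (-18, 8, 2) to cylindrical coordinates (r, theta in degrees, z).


r = sqrt((-18)^2 + 8^2) = 19.6977
theta = atan2(8, -18) = 156.0375 deg
z = 2

r = 19.6977, theta = 156.0375 deg, z = 2


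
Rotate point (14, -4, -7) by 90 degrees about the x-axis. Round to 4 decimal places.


x' = 14
y' = -4*cos(90) - -7*sin(90) = 7
z' = -4*sin(90) + -7*cos(90) = -4

(14, 7, -4)


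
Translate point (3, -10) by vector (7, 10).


Translation: (x+dx, y+dy) = (3+7, -10+10) = (10, 0)

(10, 0)


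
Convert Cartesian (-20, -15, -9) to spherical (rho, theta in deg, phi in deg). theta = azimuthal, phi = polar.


rho = sqrt((-20)^2 + (-15)^2 + (-9)^2) = 26.5707
theta = atan2(-15, -20) = 216.8699 deg
phi = acos(-9/26.5707) = 109.7989 deg

rho = 26.5707, theta = 216.8699 deg, phi = 109.7989 deg


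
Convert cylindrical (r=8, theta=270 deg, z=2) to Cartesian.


x = 8 * cos(270) = 0
y = 8 * sin(270) = -8
z = 2

(0, -8, 2)


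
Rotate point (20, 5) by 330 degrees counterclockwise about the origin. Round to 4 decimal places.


x' = 20*cos(330) - 5*sin(330) = 19.8205
y' = 20*sin(330) + 5*cos(330) = -5.6699

(19.8205, -5.6699)


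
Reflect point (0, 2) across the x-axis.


Reflection across x-axis: (x, y) -> (x, -y)
(0, 2) -> (0, -2)

(0, -2)


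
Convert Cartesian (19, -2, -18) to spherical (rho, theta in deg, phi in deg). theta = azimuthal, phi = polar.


rho = sqrt(19^2 + (-2)^2 + (-18)^2) = 26.2488
theta = atan2(-2, 19) = 353.991 deg
phi = acos(-18/26.2488) = 133.2943 deg

rho = 26.2488, theta = 353.991 deg, phi = 133.2943 deg


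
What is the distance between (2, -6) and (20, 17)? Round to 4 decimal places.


d = sqrt((20-2)^2 + (17--6)^2) = 29.2062

29.2062


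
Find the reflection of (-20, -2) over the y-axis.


Reflection across y-axis: (x, y) -> (-x, y)
(-20, -2) -> (20, -2)

(20, -2)


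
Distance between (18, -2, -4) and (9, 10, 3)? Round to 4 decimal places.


d = sqrt((9-18)^2 + (10--2)^2 + (3--4)^2) = 16.5529

16.5529


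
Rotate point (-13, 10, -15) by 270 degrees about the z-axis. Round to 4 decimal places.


x' = -13*cos(270) - 10*sin(270) = 10
y' = -13*sin(270) + 10*cos(270) = 13
z' = -15

(10, 13, -15)


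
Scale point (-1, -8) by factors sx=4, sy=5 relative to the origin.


Scaling: (x*sx, y*sy) = (-1*4, -8*5) = (-4, -40)

(-4, -40)


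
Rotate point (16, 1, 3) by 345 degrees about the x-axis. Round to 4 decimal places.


x' = 16
y' = 1*cos(345) - 3*sin(345) = 1.7424
z' = 1*sin(345) + 3*cos(345) = 2.639

(16, 1.7424, 2.639)


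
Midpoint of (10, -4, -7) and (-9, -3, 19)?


Midpoint = ((10+-9)/2, (-4+-3)/2, (-7+19)/2) = (0.5, -3.5, 6)

(0.5, -3.5, 6)


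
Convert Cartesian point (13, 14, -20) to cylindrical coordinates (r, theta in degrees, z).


r = sqrt(13^2 + 14^2) = 19.105
theta = atan2(14, 13) = 47.1211 deg
z = -20

r = 19.105, theta = 47.1211 deg, z = -20


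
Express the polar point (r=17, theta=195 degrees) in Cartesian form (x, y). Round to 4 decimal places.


x = 17 * cos(195) = -16.4207
y = 17 * sin(195) = -4.3999

(-16.4207, -4.3999)


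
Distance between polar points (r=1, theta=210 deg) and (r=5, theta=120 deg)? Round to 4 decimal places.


d = sqrt(r1^2 + r2^2 - 2*r1*r2*cos(t2-t1))
d = sqrt(1^2 + 5^2 - 2*1*5*cos(120-210)) = 5.099

5.099


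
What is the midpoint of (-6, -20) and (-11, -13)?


Midpoint = ((-6+-11)/2, (-20+-13)/2) = (-8.5, -16.5)

(-8.5, -16.5)


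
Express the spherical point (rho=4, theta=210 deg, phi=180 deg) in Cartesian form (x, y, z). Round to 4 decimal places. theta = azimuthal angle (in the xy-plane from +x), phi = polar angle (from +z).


x = 4 * sin(180) * cos(210) = 0
y = 4 * sin(180) * sin(210) = 0
z = 4 * cos(180) = -4

(0, 0, -4)


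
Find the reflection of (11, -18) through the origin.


Reflection through origin: (x, y) -> (-x, -y)
(11, -18) -> (-11, 18)

(-11, 18)


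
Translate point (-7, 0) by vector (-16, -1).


Translation: (x+dx, y+dy) = (-7+-16, 0+-1) = (-23, -1)

(-23, -1)


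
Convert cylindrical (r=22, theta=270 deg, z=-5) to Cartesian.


x = 22 * cos(270) = 0
y = 22 * sin(270) = -22
z = -5

(0, -22, -5)


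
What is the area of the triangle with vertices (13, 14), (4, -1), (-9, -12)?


Area = |x1(y2-y3) + x2(y3-y1) + x3(y1-y2)| / 2
= |13*(-1--12) + 4*(-12-14) + -9*(14--1)| / 2
= 48

48


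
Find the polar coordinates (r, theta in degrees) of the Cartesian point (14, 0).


r = sqrt(14^2 + 0^2) = 14
theta = atan2(0, 14) = 0 degrees

r = 14, theta = 0 degrees


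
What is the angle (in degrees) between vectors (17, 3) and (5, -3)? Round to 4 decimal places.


dot = 17*5 + 3*-3 = 76
|u| = 17.2627, |v| = 5.831
cos(angle) = 0.755
angle = 40.9717 degrees

40.9717 degrees


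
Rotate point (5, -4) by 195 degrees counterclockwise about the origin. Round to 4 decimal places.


x' = 5*cos(195) - -4*sin(195) = -5.8649
y' = 5*sin(195) + -4*cos(195) = 2.5696

(-5.8649, 2.5696)


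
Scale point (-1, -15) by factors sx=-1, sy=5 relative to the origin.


Scaling: (x*sx, y*sy) = (-1*-1, -15*5) = (1, -75)

(1, -75)


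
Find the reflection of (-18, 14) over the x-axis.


Reflection across x-axis: (x, y) -> (x, -y)
(-18, 14) -> (-18, -14)

(-18, -14)


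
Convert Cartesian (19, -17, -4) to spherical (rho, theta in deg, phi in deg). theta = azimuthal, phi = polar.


rho = sqrt(19^2 + (-17)^2 + (-4)^2) = 25.807
theta = atan2(-17, 19) = 318.1798 deg
phi = acos(-4/25.807) = 98.9166 deg

rho = 25.807, theta = 318.1798 deg, phi = 98.9166 deg


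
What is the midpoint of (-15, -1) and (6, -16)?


Midpoint = ((-15+6)/2, (-1+-16)/2) = (-4.5, -8.5)

(-4.5, -8.5)


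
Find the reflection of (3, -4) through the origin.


Reflection through origin: (x, y) -> (-x, -y)
(3, -4) -> (-3, 4)

(-3, 4)


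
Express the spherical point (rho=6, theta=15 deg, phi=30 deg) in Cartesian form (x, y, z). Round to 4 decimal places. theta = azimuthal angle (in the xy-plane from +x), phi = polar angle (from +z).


x = 6 * sin(30) * cos(15) = 2.8978
y = 6 * sin(30) * sin(15) = 0.7765
z = 6 * cos(30) = 5.1962

(2.8978, 0.7765, 5.1962)


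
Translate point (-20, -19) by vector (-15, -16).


Translation: (x+dx, y+dy) = (-20+-15, -19+-16) = (-35, -35)

(-35, -35)


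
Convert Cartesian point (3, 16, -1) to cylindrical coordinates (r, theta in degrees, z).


r = sqrt(3^2 + 16^2) = 16.2788
theta = atan2(16, 3) = 79.3803 deg
z = -1

r = 16.2788, theta = 79.3803 deg, z = -1


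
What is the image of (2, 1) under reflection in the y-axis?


Reflection across y-axis: (x, y) -> (-x, y)
(2, 1) -> (-2, 1)

(-2, 1)


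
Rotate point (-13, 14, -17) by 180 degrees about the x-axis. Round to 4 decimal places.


x' = -13
y' = 14*cos(180) - -17*sin(180) = -14
z' = 14*sin(180) + -17*cos(180) = 17

(-13, -14, 17)


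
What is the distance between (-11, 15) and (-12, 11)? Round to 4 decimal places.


d = sqrt((-12--11)^2 + (11-15)^2) = 4.1231

4.1231


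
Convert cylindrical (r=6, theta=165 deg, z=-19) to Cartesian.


x = 6 * cos(165) = -5.7956
y = 6 * sin(165) = 1.5529
z = -19

(-5.7956, 1.5529, -19)


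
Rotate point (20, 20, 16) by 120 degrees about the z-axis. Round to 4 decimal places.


x' = 20*cos(120) - 20*sin(120) = -27.3205
y' = 20*sin(120) + 20*cos(120) = 7.3205
z' = 16

(-27.3205, 7.3205, 16)


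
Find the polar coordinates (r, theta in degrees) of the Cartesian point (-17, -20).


r = sqrt((-17)^2 + (-20)^2) = 26.2488
theta = atan2(-20, -17) = 229.6355 degrees

r = 26.2488, theta = 229.6355 degrees


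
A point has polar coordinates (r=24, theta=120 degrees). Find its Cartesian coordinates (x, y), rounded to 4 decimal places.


x = 24 * cos(120) = -12
y = 24 * sin(120) = 20.7846

(-12, 20.7846)


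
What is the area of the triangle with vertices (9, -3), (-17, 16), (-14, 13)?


Area = |x1(y2-y3) + x2(y3-y1) + x3(y1-y2)| / 2
= |9*(16-13) + -17*(13--3) + -14*(-3-16)| / 2
= 10.5

10.5


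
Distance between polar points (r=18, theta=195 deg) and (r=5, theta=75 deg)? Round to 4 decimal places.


d = sqrt(r1^2 + r2^2 - 2*r1*r2*cos(t2-t1))
d = sqrt(18^2 + 5^2 - 2*18*5*cos(75-195)) = 20.9523

20.9523


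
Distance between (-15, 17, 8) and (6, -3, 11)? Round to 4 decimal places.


d = sqrt((6--15)^2 + (-3-17)^2 + (11-8)^2) = 29.1548

29.1548


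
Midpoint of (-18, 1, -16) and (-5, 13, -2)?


Midpoint = ((-18+-5)/2, (1+13)/2, (-16+-2)/2) = (-11.5, 7, -9)

(-11.5, 7, -9)


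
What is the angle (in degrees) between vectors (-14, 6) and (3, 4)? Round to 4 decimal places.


dot = -14*3 + 6*4 = -18
|u| = 15.2315, |v| = 5
cos(angle) = -0.2364
angle = 103.6713 degrees

103.6713 degrees


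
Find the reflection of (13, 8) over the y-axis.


Reflection across y-axis: (x, y) -> (-x, y)
(13, 8) -> (-13, 8)

(-13, 8)


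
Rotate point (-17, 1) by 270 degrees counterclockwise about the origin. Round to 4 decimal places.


x' = -17*cos(270) - 1*sin(270) = 1
y' = -17*sin(270) + 1*cos(270) = 17

(1, 17)


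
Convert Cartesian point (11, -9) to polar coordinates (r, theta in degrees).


r = sqrt(11^2 + (-9)^2) = 14.2127
theta = atan2(-9, 11) = 320.7106 degrees

r = 14.2127, theta = 320.7106 degrees


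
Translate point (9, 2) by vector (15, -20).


Translation: (x+dx, y+dy) = (9+15, 2+-20) = (24, -18)

(24, -18)


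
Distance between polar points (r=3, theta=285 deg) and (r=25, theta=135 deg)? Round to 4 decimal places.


d = sqrt(r1^2 + r2^2 - 2*r1*r2*cos(t2-t1))
d = sqrt(3^2 + 25^2 - 2*3*25*cos(135-285)) = 27.6388

27.6388


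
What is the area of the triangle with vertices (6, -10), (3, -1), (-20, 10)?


Area = |x1(y2-y3) + x2(y3-y1) + x3(y1-y2)| / 2
= |6*(-1-10) + 3*(10--10) + -20*(-10--1)| / 2
= 87

87


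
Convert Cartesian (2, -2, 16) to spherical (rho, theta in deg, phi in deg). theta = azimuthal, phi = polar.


rho = sqrt(2^2 + (-2)^2 + 16^2) = 16.2481
theta = atan2(-2, 2) = 315 deg
phi = acos(16/16.2481) = 10.025 deg

rho = 16.2481, theta = 315 deg, phi = 10.025 deg


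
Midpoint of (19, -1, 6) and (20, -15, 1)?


Midpoint = ((19+20)/2, (-1+-15)/2, (6+1)/2) = (19.5, -8, 3.5)

(19.5, -8, 3.5)


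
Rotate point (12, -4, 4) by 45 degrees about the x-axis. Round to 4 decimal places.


x' = 12
y' = -4*cos(45) - 4*sin(45) = -5.6569
z' = -4*sin(45) + 4*cos(45) = 0

(12, -5.6569, 0)


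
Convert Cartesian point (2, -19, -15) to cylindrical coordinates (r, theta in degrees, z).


r = sqrt(2^2 + (-19)^2) = 19.105
theta = atan2(-19, 2) = 276.009 deg
z = -15

r = 19.105, theta = 276.009 deg, z = -15


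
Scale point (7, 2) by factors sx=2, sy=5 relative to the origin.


Scaling: (x*sx, y*sy) = (7*2, 2*5) = (14, 10)

(14, 10)


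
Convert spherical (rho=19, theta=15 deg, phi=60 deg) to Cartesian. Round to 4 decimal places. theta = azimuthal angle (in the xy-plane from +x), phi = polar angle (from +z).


x = 19 * sin(60) * cos(15) = 15.8938
y = 19 * sin(60) * sin(15) = 4.2587
z = 19 * cos(60) = 9.5

(15.8938, 4.2587, 9.5)


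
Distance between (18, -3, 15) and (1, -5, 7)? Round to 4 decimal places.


d = sqrt((1-18)^2 + (-5--3)^2 + (7-15)^2) = 18.8944

18.8944


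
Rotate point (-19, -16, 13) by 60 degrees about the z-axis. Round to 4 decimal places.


x' = -19*cos(60) - -16*sin(60) = 4.3564
y' = -19*sin(60) + -16*cos(60) = -24.4545
z' = 13

(4.3564, -24.4545, 13)


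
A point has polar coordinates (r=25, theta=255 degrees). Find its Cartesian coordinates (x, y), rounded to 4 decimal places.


x = 25 * cos(255) = -6.4705
y = 25 * sin(255) = -24.1481

(-6.4705, -24.1481)


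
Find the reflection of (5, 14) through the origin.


Reflection through origin: (x, y) -> (-x, -y)
(5, 14) -> (-5, -14)

(-5, -14)


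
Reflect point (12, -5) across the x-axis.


Reflection across x-axis: (x, y) -> (x, -y)
(12, -5) -> (12, 5)

(12, 5)


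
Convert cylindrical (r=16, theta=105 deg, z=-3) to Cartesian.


x = 16 * cos(105) = -4.1411
y = 16 * sin(105) = 15.4548
z = -3

(-4.1411, 15.4548, -3)


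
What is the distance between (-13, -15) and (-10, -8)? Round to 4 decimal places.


d = sqrt((-10--13)^2 + (-8--15)^2) = 7.6158

7.6158


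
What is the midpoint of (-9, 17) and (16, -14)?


Midpoint = ((-9+16)/2, (17+-14)/2) = (3.5, 1.5)

(3.5, 1.5)


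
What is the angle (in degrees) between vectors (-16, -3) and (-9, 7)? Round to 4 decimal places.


dot = -16*-9 + -3*7 = 123
|u| = 16.2788, |v| = 11.4018
cos(angle) = 0.6627
angle = 48.4946 degrees

48.4946 degrees


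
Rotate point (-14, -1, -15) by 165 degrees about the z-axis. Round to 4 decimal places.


x' = -14*cos(165) - -1*sin(165) = 13.7818
y' = -14*sin(165) + -1*cos(165) = -2.6575
z' = -15

(13.7818, -2.6575, -15)


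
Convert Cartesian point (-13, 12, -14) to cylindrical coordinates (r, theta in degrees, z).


r = sqrt((-13)^2 + 12^2) = 17.6918
theta = atan2(12, -13) = 137.2906 deg
z = -14

r = 17.6918, theta = 137.2906 deg, z = -14


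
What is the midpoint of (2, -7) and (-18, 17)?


Midpoint = ((2+-18)/2, (-7+17)/2) = (-8, 5)

(-8, 5)


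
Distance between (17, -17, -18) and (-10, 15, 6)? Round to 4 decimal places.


d = sqrt((-10-17)^2 + (15--17)^2 + (6--18)^2) = 48.2597

48.2597


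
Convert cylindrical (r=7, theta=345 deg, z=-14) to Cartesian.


x = 7 * cos(345) = 6.7615
y = 7 * sin(345) = -1.8117
z = -14

(6.7615, -1.8117, -14)


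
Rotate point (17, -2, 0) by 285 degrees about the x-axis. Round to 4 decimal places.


x' = 17
y' = -2*cos(285) - 0*sin(285) = -0.5176
z' = -2*sin(285) + 0*cos(285) = 1.9319

(17, -0.5176, 1.9319)


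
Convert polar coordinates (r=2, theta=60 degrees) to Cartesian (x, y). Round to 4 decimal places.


x = 2 * cos(60) = 1
y = 2 * sin(60) = 1.7321

(1, 1.7321)


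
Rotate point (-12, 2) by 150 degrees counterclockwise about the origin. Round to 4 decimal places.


x' = -12*cos(150) - 2*sin(150) = 9.3923
y' = -12*sin(150) + 2*cos(150) = -7.7321

(9.3923, -7.7321)


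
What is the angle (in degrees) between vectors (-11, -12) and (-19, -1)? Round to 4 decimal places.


dot = -11*-19 + -12*-1 = 221
|u| = 16.2788, |v| = 19.0263
cos(angle) = 0.7135
angle = 44.4768 degrees

44.4768 degrees


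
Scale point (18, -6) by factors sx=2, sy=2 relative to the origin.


Scaling: (x*sx, y*sy) = (18*2, -6*2) = (36, -12)

(36, -12)


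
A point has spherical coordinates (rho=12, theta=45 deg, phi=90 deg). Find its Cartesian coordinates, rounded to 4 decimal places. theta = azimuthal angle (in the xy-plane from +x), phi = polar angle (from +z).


x = 12 * sin(90) * cos(45) = 8.4853
y = 12 * sin(90) * sin(45) = 8.4853
z = 12 * cos(90) = 0

(8.4853, 8.4853, 0)


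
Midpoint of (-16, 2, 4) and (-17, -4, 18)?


Midpoint = ((-16+-17)/2, (2+-4)/2, (4+18)/2) = (-16.5, -1, 11)

(-16.5, -1, 11)


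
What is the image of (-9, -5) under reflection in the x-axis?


Reflection across x-axis: (x, y) -> (x, -y)
(-9, -5) -> (-9, 5)

(-9, 5)


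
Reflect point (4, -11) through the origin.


Reflection through origin: (x, y) -> (-x, -y)
(4, -11) -> (-4, 11)

(-4, 11)


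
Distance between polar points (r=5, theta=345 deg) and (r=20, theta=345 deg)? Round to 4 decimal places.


d = sqrt(r1^2 + r2^2 - 2*r1*r2*cos(t2-t1))
d = sqrt(5^2 + 20^2 - 2*5*20*cos(345-345)) = 15

15


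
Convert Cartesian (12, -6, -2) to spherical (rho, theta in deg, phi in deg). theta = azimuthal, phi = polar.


rho = sqrt(12^2 + (-6)^2 + (-2)^2) = 13.5647
theta = atan2(-6, 12) = 333.4349 deg
phi = acos(-2/13.5647) = 98.4787 deg

rho = 13.5647, theta = 333.4349 deg, phi = 98.4787 deg


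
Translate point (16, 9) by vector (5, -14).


Translation: (x+dx, y+dy) = (16+5, 9+-14) = (21, -5)

(21, -5)


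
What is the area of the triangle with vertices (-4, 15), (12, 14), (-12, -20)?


Area = |x1(y2-y3) + x2(y3-y1) + x3(y1-y2)| / 2
= |-4*(14--20) + 12*(-20-15) + -12*(15-14)| / 2
= 284

284


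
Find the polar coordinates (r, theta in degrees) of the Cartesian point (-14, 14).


r = sqrt((-14)^2 + 14^2) = 19.799
theta = atan2(14, -14) = 135 degrees

r = 19.799, theta = 135 degrees


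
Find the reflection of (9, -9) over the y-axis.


Reflection across y-axis: (x, y) -> (-x, y)
(9, -9) -> (-9, -9)

(-9, -9)


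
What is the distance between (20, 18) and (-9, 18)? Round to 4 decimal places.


d = sqrt((-9-20)^2 + (18-18)^2) = 29

29


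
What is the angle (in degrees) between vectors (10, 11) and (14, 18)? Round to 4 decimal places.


dot = 10*14 + 11*18 = 338
|u| = 14.8661, |v| = 22.8035
cos(angle) = 0.9971
angle = 4.3987 degrees

4.3987 degrees


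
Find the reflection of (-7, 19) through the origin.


Reflection through origin: (x, y) -> (-x, -y)
(-7, 19) -> (7, -19)

(7, -19)


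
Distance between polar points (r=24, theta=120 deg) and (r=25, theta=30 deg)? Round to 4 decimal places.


d = sqrt(r1^2 + r2^2 - 2*r1*r2*cos(t2-t1))
d = sqrt(24^2 + 25^2 - 2*24*25*cos(30-120)) = 34.6554

34.6554


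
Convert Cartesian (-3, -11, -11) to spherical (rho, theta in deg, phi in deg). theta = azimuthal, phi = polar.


rho = sqrt((-3)^2 + (-11)^2 + (-11)^2) = 15.843
theta = atan2(-11, -3) = 254.7449 deg
phi = acos(-11/15.843) = 133.9726 deg

rho = 15.843, theta = 254.7449 deg, phi = 133.9726 deg


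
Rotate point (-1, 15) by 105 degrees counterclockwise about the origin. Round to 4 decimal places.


x' = -1*cos(105) - 15*sin(105) = -14.2301
y' = -1*sin(105) + 15*cos(105) = -4.8482

(-14.2301, -4.8482)


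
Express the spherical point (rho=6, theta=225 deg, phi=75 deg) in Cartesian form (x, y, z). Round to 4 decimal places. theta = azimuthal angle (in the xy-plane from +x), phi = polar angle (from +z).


x = 6 * sin(75) * cos(225) = -4.0981
y = 6 * sin(75) * sin(225) = -4.0981
z = 6 * cos(75) = 1.5529

(-4.0981, -4.0981, 1.5529)


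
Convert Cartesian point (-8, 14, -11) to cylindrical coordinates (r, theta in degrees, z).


r = sqrt((-8)^2 + 14^2) = 16.1245
theta = atan2(14, -8) = 119.7449 deg
z = -11

r = 16.1245, theta = 119.7449 deg, z = -11


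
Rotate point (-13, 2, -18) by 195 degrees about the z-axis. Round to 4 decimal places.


x' = -13*cos(195) - 2*sin(195) = 13.0747
y' = -13*sin(195) + 2*cos(195) = 1.4328
z' = -18

(13.0747, 1.4328, -18)


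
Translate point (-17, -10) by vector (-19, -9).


Translation: (x+dx, y+dy) = (-17+-19, -10+-9) = (-36, -19)

(-36, -19)


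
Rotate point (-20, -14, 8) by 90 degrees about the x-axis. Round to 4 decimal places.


x' = -20
y' = -14*cos(90) - 8*sin(90) = -8
z' = -14*sin(90) + 8*cos(90) = -14

(-20, -8, -14)


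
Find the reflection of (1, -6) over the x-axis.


Reflection across x-axis: (x, y) -> (x, -y)
(1, -6) -> (1, 6)

(1, 6)


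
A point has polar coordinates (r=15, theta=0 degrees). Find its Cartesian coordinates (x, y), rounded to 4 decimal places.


x = 15 * cos(0) = 15
y = 15 * sin(0) = 0

(15, 0)


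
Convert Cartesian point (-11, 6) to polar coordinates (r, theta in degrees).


r = sqrt((-11)^2 + 6^2) = 12.53
theta = atan2(6, -11) = 151.3895 degrees

r = 12.53, theta = 151.3895 degrees


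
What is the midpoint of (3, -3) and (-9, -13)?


Midpoint = ((3+-9)/2, (-3+-13)/2) = (-3, -8)

(-3, -8)


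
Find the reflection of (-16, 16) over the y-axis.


Reflection across y-axis: (x, y) -> (-x, y)
(-16, 16) -> (16, 16)

(16, 16)


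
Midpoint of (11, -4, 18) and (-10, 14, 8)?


Midpoint = ((11+-10)/2, (-4+14)/2, (18+8)/2) = (0.5, 5, 13)

(0.5, 5, 13)


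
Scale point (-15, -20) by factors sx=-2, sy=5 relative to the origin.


Scaling: (x*sx, y*sy) = (-15*-2, -20*5) = (30, -100)

(30, -100)


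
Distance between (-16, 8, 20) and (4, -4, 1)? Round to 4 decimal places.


d = sqrt((4--16)^2 + (-4-8)^2 + (1-20)^2) = 30.0832

30.0832


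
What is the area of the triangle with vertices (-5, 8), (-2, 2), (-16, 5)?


Area = |x1(y2-y3) + x2(y3-y1) + x3(y1-y2)| / 2
= |-5*(2-5) + -2*(5-8) + -16*(8-2)| / 2
= 37.5

37.5


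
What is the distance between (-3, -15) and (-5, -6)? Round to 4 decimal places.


d = sqrt((-5--3)^2 + (-6--15)^2) = 9.2195

9.2195


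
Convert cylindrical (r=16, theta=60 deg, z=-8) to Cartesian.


x = 16 * cos(60) = 8
y = 16 * sin(60) = 13.8564
z = -8

(8, 13.8564, -8)


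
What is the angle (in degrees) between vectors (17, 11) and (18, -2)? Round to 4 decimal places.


dot = 17*18 + 11*-2 = 284
|u| = 20.2485, |v| = 18.1108
cos(angle) = 0.7744
angle = 39.2454 degrees

39.2454 degrees


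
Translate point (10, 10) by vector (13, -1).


Translation: (x+dx, y+dy) = (10+13, 10+-1) = (23, 9)

(23, 9)


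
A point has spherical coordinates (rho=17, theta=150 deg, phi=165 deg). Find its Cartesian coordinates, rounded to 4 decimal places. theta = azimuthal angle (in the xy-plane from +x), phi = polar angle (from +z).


x = 17 * sin(165) * cos(150) = -3.8104
y = 17 * sin(165) * sin(150) = 2.2
z = 17 * cos(165) = -16.4207

(-3.8104, 2.2, -16.4207)


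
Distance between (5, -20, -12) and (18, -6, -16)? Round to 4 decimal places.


d = sqrt((18-5)^2 + (-6--20)^2 + (-16--12)^2) = 19.5192

19.5192


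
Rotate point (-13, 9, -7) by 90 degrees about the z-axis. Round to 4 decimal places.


x' = -13*cos(90) - 9*sin(90) = -9
y' = -13*sin(90) + 9*cos(90) = -13
z' = -7

(-9, -13, -7)


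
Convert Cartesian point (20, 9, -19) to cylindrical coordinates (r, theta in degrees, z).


r = sqrt(20^2 + 9^2) = 21.9317
theta = atan2(9, 20) = 24.2277 deg
z = -19

r = 21.9317, theta = 24.2277 deg, z = -19


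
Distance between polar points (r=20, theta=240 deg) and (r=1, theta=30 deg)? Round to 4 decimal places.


d = sqrt(r1^2 + r2^2 - 2*r1*r2*cos(t2-t1))
d = sqrt(20^2 + 1^2 - 2*20*1*cos(30-240)) = 20.872

20.872


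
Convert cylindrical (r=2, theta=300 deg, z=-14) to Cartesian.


x = 2 * cos(300) = 1
y = 2 * sin(300) = -1.7321
z = -14

(1, -1.7321, -14)


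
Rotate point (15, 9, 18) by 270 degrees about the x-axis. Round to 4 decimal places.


x' = 15
y' = 9*cos(270) - 18*sin(270) = 18
z' = 9*sin(270) + 18*cos(270) = -9

(15, 18, -9)


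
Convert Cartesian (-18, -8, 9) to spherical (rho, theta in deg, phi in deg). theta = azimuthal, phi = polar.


rho = sqrt((-18)^2 + (-8)^2 + 9^2) = 21.6564
theta = atan2(-8, -18) = 203.9625 deg
phi = acos(9/21.6564) = 65.4441 deg

rho = 21.6564, theta = 203.9625 deg, phi = 65.4441 deg


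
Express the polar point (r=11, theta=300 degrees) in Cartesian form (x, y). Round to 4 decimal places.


x = 11 * cos(300) = 5.5
y = 11 * sin(300) = -9.5263

(5.5, -9.5263)


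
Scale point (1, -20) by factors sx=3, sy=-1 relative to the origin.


Scaling: (x*sx, y*sy) = (1*3, -20*-1) = (3, 20)

(3, 20)


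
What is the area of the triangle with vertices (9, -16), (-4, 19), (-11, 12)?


Area = |x1(y2-y3) + x2(y3-y1) + x3(y1-y2)| / 2
= |9*(19-12) + -4*(12--16) + -11*(-16-19)| / 2
= 168

168


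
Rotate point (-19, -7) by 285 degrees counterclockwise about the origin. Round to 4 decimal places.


x' = -19*cos(285) - -7*sin(285) = -11.679
y' = -19*sin(285) + -7*cos(285) = 16.5409

(-11.679, 16.5409)


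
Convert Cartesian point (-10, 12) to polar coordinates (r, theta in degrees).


r = sqrt((-10)^2 + 12^2) = 15.6205
theta = atan2(12, -10) = 129.8056 degrees

r = 15.6205, theta = 129.8056 degrees


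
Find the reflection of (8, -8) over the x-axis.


Reflection across x-axis: (x, y) -> (x, -y)
(8, -8) -> (8, 8)

(8, 8)


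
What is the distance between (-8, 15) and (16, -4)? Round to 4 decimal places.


d = sqrt((16--8)^2 + (-4-15)^2) = 30.6105

30.6105


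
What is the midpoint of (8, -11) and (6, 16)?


Midpoint = ((8+6)/2, (-11+16)/2) = (7, 2.5)

(7, 2.5)


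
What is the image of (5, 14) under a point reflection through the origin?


Reflection through origin: (x, y) -> (-x, -y)
(5, 14) -> (-5, -14)

(-5, -14)


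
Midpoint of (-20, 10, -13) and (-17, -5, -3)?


Midpoint = ((-20+-17)/2, (10+-5)/2, (-13+-3)/2) = (-18.5, 2.5, -8)

(-18.5, 2.5, -8)


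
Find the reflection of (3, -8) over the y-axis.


Reflection across y-axis: (x, y) -> (-x, y)
(3, -8) -> (-3, -8)

(-3, -8)


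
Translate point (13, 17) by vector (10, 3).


Translation: (x+dx, y+dy) = (13+10, 17+3) = (23, 20)

(23, 20)


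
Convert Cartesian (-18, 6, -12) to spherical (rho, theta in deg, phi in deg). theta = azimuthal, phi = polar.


rho = sqrt((-18)^2 + 6^2 + (-12)^2) = 22.4499
theta = atan2(6, -18) = 161.5651 deg
phi = acos(-12/22.4499) = 122.3115 deg

rho = 22.4499, theta = 161.5651 deg, phi = 122.3115 deg


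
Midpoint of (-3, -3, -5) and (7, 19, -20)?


Midpoint = ((-3+7)/2, (-3+19)/2, (-5+-20)/2) = (2, 8, -12.5)

(2, 8, -12.5)


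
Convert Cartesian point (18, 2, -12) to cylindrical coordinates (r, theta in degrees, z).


r = sqrt(18^2 + 2^2) = 18.1108
theta = atan2(2, 18) = 6.3402 deg
z = -12

r = 18.1108, theta = 6.3402 deg, z = -12


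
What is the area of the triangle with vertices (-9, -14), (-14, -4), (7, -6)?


Area = |x1(y2-y3) + x2(y3-y1) + x3(y1-y2)| / 2
= |-9*(-4--6) + -14*(-6--14) + 7*(-14--4)| / 2
= 100

100


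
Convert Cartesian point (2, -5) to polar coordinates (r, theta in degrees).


r = sqrt(2^2 + (-5)^2) = 5.3852
theta = atan2(-5, 2) = 291.8014 degrees

r = 5.3852, theta = 291.8014 degrees


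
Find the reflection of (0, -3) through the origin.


Reflection through origin: (x, y) -> (-x, -y)
(0, -3) -> (0, 3)

(0, 3)


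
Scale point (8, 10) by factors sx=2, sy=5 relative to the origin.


Scaling: (x*sx, y*sy) = (8*2, 10*5) = (16, 50)

(16, 50)


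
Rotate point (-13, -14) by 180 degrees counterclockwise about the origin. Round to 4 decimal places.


x' = -13*cos(180) - -14*sin(180) = 13
y' = -13*sin(180) + -14*cos(180) = 14

(13, 14)


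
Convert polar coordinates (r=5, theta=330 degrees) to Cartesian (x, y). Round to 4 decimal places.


x = 5 * cos(330) = 4.3301
y = 5 * sin(330) = -2.5

(4.3301, -2.5)


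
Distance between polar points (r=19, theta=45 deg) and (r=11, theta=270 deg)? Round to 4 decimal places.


d = sqrt(r1^2 + r2^2 - 2*r1*r2*cos(t2-t1))
d = sqrt(19^2 + 11^2 - 2*19*11*cos(270-45)) = 27.885

27.885


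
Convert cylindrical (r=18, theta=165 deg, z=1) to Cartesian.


x = 18 * cos(165) = -17.3867
y = 18 * sin(165) = 4.6587
z = 1

(-17.3867, 4.6587, 1)


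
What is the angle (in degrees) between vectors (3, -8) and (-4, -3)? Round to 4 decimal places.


dot = 3*-4 + -8*-3 = 12
|u| = 8.544, |v| = 5
cos(angle) = 0.2809
angle = 73.6861 degrees

73.6861 degrees


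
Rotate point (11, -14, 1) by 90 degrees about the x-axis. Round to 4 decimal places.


x' = 11
y' = -14*cos(90) - 1*sin(90) = -1
z' = -14*sin(90) + 1*cos(90) = -14

(11, -1, -14)


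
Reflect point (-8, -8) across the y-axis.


Reflection across y-axis: (x, y) -> (-x, y)
(-8, -8) -> (8, -8)

(8, -8)


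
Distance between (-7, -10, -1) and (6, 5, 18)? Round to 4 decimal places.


d = sqrt((6--7)^2 + (5--10)^2 + (18--1)^2) = 27.4773

27.4773


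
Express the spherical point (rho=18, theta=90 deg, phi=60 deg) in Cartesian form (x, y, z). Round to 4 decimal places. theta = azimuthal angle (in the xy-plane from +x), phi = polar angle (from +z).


x = 18 * sin(60) * cos(90) = 0
y = 18 * sin(60) * sin(90) = 15.5885
z = 18 * cos(60) = 9

(0, 15.5885, 9)


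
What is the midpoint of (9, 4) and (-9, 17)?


Midpoint = ((9+-9)/2, (4+17)/2) = (0, 10.5)

(0, 10.5)


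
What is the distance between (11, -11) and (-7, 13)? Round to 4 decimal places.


d = sqrt((-7-11)^2 + (13--11)^2) = 30

30


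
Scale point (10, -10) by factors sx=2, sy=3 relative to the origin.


Scaling: (x*sx, y*sy) = (10*2, -10*3) = (20, -30)

(20, -30)


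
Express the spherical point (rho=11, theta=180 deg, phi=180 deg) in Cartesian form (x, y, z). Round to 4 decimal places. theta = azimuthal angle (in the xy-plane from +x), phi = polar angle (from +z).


x = 11 * sin(180) * cos(180) = 0
y = 11 * sin(180) * sin(180) = 0
z = 11 * cos(180) = -11

(0, 0, -11)


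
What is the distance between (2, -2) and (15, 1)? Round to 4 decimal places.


d = sqrt((15-2)^2 + (1--2)^2) = 13.3417

13.3417


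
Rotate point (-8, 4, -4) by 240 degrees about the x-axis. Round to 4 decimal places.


x' = -8
y' = 4*cos(240) - -4*sin(240) = -5.4641
z' = 4*sin(240) + -4*cos(240) = -1.4641

(-8, -5.4641, -1.4641)


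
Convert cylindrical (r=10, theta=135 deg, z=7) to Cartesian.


x = 10 * cos(135) = -7.0711
y = 10 * sin(135) = 7.0711
z = 7

(-7.0711, 7.0711, 7)


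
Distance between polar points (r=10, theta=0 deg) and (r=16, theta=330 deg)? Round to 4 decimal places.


d = sqrt(r1^2 + r2^2 - 2*r1*r2*cos(t2-t1))
d = sqrt(10^2 + 16^2 - 2*10*16*cos(330-0)) = 8.881

8.881
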